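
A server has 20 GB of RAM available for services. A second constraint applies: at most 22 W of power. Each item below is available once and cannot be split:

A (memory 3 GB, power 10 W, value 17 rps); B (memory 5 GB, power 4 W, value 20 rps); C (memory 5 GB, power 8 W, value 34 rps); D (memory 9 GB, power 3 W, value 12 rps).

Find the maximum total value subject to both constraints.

Feasible sets respecting both limits:
- A+B+C: memory 13, power 22, value 71
- B+C+D: memory 19, power 15, value 66
- A+C+D: memory 17, power 21, value 63
Best: 71 rps.

71 rps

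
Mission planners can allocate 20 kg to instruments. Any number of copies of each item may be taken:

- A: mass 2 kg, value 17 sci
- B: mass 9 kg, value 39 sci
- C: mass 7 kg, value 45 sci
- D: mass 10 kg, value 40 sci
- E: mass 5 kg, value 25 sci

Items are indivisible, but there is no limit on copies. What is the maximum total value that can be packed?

170 sci

Best value-per-unit is A at 17/2, and filling with it alone uses mass 10×2=20. No mix of the others beats 10×17 = 170.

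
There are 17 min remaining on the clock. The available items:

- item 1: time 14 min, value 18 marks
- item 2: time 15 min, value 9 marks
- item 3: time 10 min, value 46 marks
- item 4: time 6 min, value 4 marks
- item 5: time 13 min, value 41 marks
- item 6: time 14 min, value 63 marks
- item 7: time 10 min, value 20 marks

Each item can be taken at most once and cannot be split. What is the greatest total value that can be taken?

Check high-value combinations within 17 min:
- item 6: time 14, value 63
- item 3+item 4: time 10+6=16, value 46+4=50
- item 3: time 10, value 46
- item 5: time 13, value 41
- item 4+item 7: time 6+10=16, value 4+20=24
Best: 63 marks.

63 marks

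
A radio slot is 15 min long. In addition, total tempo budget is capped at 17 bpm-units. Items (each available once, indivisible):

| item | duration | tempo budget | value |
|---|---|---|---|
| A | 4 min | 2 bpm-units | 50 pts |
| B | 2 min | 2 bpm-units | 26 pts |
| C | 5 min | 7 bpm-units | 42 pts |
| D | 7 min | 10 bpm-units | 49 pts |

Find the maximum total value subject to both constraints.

Feasible sets respecting both limits:
- A+B+D: duration 13, tempo budget 14, value 125
- A+B+C: duration 11, tempo budget 11, value 118
- A+D: duration 11, tempo budget 12, value 99
Best: 125 pts.

125 pts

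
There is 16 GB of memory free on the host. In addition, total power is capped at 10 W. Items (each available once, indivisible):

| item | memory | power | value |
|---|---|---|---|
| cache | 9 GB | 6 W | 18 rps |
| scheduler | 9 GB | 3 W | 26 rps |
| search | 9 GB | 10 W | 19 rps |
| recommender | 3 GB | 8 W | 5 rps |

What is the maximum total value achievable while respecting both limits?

26 rps

Feasible sets respecting both limits:
- scheduler: memory 9, power 3, value 26
- search: memory 9, power 10, value 19
- cache: memory 9, power 6, value 18
Best: 26 rps.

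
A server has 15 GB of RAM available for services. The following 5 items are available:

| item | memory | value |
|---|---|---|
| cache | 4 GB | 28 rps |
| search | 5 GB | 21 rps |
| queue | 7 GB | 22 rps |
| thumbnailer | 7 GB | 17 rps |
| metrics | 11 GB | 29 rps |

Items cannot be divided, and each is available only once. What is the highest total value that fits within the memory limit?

57 rps

Check high-value combinations within 15 GB:
- cache+metrics: memory 4+11=15, value 28+29=57
- cache+queue: memory 4+7=11, value 28+22=50
- cache+search: memory 4+5=9, value 28+21=49
- cache+thumbnailer: memory 4+7=11, value 28+17=45
- search+queue: memory 5+7=12, value 21+22=43
Best: 57 rps.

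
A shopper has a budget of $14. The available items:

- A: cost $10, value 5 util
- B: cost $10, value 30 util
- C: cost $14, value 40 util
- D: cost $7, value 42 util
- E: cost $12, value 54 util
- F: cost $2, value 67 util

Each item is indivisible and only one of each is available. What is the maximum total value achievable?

Check high-value combinations within $14:
- E+F: cost 12+2=14, value 54+67=121
- D+F: cost 7+2=9, value 42+67=109
- B+F: cost 10+2=12, value 30+67=97
Best: 121 util.

121 util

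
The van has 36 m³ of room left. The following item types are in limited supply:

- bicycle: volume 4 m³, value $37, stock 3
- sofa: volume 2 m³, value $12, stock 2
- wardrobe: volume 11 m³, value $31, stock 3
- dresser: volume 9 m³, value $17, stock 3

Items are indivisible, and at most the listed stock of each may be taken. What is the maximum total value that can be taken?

Top feasible selections:
- 3×bicycle + 1×sofa + 2×wardrobe: volume 36, value 185
- 3×bicycle + 2×sofa + 1×wardrobe + 1×dresser: volume 36, value 183
- 3×bicycle + 2×wardrobe: volume 34, value 173
- 3×bicycle + 1×sofa + 1×wardrobe + 1×dresser: volume 34, value 171
Best: $185.

$185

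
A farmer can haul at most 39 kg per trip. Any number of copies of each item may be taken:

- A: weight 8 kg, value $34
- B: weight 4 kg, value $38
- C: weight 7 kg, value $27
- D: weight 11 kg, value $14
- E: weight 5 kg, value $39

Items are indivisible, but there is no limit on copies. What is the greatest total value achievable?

$345

Best value-per-unit is B at 38/4; filling with it alone gives 9×38 = 342.
Optimal mix: 6×B + 3×E → weight 39, value 345.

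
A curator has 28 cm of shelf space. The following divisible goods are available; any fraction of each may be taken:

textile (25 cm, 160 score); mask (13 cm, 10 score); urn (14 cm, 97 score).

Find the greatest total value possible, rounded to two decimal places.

186.60

Take in order of value per unit:
- urn (97/14 per unit): all 14 → value 97, running total 97.00
- textile (160/25 per unit): 14 of 25 → value 14×160/25 = 89.6000, running total 186.60
Total 186.60.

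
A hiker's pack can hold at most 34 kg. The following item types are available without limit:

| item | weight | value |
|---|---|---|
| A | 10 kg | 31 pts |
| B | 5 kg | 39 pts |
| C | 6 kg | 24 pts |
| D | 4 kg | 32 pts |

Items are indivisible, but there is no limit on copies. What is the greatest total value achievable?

Best value-per-unit is D at 32/4; filling with it alone gives 8×32 = 256.
Optimal mix: 2×B + 6×D → weight 34, value 270.

270 pts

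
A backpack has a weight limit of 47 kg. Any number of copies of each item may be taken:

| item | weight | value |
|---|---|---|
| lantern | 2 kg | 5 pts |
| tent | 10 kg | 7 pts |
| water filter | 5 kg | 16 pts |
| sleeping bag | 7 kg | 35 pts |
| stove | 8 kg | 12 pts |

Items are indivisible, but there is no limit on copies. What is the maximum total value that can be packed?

226 pts

Best value-per-unit is sleeping bag at 35/7; filling with it alone gives 6×35 = 210.
Optimal mix: 1×water filter + 6×sleeping bag → weight 47, value 226.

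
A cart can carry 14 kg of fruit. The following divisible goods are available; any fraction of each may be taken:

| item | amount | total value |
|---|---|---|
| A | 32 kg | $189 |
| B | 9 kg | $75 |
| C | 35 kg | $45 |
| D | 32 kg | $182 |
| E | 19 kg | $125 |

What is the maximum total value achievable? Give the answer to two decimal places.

107.89

Take in order of value per unit:
- B (75/9 per unit): all 9 → value 75, running total 75.00
- E (125/19 per unit): 5 of 19 → value 5×125/19 = 32.8947, running total 107.89
Total 107.89.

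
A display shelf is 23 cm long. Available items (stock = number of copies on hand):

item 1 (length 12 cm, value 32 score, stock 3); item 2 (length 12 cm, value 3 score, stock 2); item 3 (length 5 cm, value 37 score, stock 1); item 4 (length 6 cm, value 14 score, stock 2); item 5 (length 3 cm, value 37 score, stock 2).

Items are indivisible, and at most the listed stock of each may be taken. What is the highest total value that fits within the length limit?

Best selections within length 23 and stock limits:
- 1×item 1 + 1×item 3 + 2×item 5: length 23, value 143
- 1×item 3 + 2×item 4 + 2×item 5: length 23, value 139
- 1×item 3 + 1×item 4 + 2×item 5: length 17, value 125
- 1×item 2 + 1×item 3 + 2×item 5: length 23, value 114
Best: 143 score.

143 score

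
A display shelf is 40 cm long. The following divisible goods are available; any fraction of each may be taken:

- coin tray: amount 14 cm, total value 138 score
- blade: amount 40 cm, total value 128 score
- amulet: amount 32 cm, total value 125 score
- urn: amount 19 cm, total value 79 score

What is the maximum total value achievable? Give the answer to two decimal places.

Take in order of value per unit:
- coin tray (138/14 per unit): all 14 → value 138, running total 138.00
- urn (79/19 per unit): all 19 → value 79, running total 217.00
- amulet (125/32 per unit): 7 of 32 → value 7×125/32 = 27.3438, running total 244.34
Total 244.34.

244.34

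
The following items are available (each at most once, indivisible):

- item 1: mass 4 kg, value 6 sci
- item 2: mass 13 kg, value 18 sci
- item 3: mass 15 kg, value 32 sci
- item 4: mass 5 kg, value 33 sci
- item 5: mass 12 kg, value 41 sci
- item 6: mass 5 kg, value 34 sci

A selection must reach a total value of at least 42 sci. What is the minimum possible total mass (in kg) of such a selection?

Subsets with value ≥ 42, sorted by total mass:
- item 4+item 6: mass 10, value 67
- item 1+item 4+item 6: mass 14, value 73
- item 1+item 5: mass 16, value 47
Minimum mass: 10 kg.

10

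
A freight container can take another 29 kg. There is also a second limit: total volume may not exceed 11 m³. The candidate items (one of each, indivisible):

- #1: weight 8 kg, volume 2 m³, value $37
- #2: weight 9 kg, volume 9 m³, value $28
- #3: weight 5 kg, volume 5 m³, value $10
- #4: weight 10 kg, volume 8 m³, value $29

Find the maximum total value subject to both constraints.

$66

Feasible sets respecting both limits:
- #1+#4: weight 18, volume 10, value 66
- #1+#2: weight 17, volume 11, value 65
- #1+#3: weight 13, volume 7, value 47
- #1: weight 8, volume 2, value 37
Best: $66.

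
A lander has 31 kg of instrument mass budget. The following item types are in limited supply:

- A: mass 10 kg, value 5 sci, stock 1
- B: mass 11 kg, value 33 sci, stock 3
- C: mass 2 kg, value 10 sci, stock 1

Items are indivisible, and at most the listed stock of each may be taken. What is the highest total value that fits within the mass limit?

Best selections within mass 31 and stock limits:
- 2×B + 1×C: mass 24, value 76
- 2×B: mass 22, value 66
- 1×A + 1×B + 1×C: mass 23, value 48
- 1×B + 1×C: mass 13, value 43
Best: 76 sci.

76 sci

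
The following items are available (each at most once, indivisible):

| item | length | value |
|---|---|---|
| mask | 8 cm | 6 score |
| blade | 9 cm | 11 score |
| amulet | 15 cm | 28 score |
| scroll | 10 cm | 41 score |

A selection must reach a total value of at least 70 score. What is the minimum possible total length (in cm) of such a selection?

33

Subsets with value ≥ 70, sorted by total length:
- mask+amulet+scroll: length 33, value 75
- blade+amulet+scroll: length 34, value 80
- mask+blade+amulet+scroll: length 42, value 86
Minimum length: 33 cm.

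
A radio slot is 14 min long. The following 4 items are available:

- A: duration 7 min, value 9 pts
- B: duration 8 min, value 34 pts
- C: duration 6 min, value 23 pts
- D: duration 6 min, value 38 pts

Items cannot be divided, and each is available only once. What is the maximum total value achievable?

Check high-value combinations within 14 min:
- B+D: duration 8+6=14, value 34+38=72
- C+D: duration 6+6=12, value 23+38=61
- B+C: duration 8+6=14, value 34+23=57
Best: 72 pts.

72 pts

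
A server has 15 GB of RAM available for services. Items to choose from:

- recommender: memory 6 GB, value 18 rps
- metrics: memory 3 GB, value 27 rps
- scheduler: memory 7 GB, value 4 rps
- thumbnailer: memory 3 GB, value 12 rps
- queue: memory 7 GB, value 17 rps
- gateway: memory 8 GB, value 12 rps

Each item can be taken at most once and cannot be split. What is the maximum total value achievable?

Check high-value combinations within 15 GB:
- recommender+metrics+thumbnailer: memory 6+3+3=12, value 18+27+12=57
- metrics+thumbnailer+queue: memory 3+3+7=13, value 27+12+17=56
- metrics+thumbnailer+gateway: memory 3+3+8=14, value 27+12+12=51
- recommender+metrics: memory 6+3=9, value 18+27=45
- metrics+queue: memory 3+7=10, value 27+17=44
Best: 57 rps.

57 rps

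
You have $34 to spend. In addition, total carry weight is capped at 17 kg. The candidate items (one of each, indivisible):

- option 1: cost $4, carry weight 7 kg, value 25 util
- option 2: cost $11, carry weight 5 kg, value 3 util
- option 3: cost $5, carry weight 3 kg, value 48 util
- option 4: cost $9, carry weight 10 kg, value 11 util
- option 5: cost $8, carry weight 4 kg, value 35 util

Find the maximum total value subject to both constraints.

108 util

Feasible sets respecting both limits:
- option 1+option 3+option 5: cost 17, carry weight 14, value 108
- option 3+option 4+option 5: cost 22, carry weight 17, value 94
- option 2+option 3+option 5: cost 24, carry weight 12, value 86
- option 3+option 5: cost 13, carry weight 7, value 83
Best: 108 util.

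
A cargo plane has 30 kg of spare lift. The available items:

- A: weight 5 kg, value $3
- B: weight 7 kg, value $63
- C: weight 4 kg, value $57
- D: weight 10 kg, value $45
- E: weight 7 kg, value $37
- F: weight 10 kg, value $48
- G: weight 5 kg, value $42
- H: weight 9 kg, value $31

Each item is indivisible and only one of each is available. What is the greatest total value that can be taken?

Check high-value combinations within 30 kg:
- B+C+F+G: weight 7+4+10+5=26, value 63+57+48+42=210
- B+C+D+G: weight 7+4+10+5=26, value 63+57+45+42=207
- B+C+E+F: weight 7+4+7+10=28, value 63+57+37+48=205
- B+C+D+E: weight 7+4+10+7=28, value 63+57+45+37=202
- A+B+C+E+G: weight 5+7+4+7+5=28, value 3+63+57+37+42=202
Best: $210.

$210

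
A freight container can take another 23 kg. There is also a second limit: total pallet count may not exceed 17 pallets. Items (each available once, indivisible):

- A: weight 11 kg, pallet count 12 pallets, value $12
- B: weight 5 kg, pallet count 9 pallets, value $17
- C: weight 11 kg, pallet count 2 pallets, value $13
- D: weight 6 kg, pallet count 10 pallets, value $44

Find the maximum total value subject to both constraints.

$57

Feasible sets respecting both limits:
- C+D: weight 17, pallet count 12, value 57
- D: weight 6, pallet count 10, value 44
- B+C: weight 16, pallet count 11, value 30
- A+C: weight 22, pallet count 14, value 25
Best: $57.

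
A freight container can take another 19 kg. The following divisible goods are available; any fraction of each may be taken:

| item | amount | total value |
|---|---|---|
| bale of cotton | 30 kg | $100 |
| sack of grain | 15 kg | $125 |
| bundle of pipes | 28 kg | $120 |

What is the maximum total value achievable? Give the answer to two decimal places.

Take in order of value per unit:
- sack of grain (125/15 per unit): all 15 → value 125, running total 125.00
- bundle of pipes (120/28 per unit): 4 of 28 → value 4×120/28 = 17.1429, running total 142.14
Total 142.14.

142.14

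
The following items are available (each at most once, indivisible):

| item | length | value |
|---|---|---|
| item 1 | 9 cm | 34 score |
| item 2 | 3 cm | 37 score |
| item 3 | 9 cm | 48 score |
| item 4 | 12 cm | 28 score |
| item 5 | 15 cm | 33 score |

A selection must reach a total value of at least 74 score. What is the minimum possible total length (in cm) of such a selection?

Subsets with value ≥ 74, sorted by total length:
- item 2+item 3: length 12, value 85
- item 1+item 3: length 18, value 82
- item 1+item 2+item 3: length 21, value 119
Minimum length: 12 cm.

12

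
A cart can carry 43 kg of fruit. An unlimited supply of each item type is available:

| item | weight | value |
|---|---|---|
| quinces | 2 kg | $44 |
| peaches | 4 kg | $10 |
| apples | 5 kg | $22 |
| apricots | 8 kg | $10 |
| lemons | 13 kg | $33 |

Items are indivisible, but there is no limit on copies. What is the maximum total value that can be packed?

Best value-per-unit is quinces at 44/2, and filling with it alone uses weight 21×2=42. No mix of the others beats 21×44 = 924.

$924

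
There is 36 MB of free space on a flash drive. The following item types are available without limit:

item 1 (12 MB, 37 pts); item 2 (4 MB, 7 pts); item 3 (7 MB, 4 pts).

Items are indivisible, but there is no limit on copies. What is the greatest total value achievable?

Best value-per-unit is item 1 at 37/12, and filling with it alone uses size 3×12=36. No mix of the others beats 3×37 = 111.

111 pts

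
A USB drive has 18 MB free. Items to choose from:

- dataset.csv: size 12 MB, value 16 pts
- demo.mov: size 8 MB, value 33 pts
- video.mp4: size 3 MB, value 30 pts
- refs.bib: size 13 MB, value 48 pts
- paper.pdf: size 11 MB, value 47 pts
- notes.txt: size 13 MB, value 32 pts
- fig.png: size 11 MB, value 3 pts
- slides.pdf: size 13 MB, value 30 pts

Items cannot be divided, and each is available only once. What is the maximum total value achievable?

78 pts

This is a 0/1 knapsack; check combinations near the capacity.
- video.mp4+refs.bib: size 3+13=16, value 30+48=78
- video.mp4+paper.pdf: size 3+11=14, value 30+47=77
- demo.mov+video.mp4: size 8+3=11, value 33+30=63
- video.mp4+notes.txt: size 3+13=16, value 30+32=62
- video.mp4+slides.pdf: size 3+13=16, value 30+30=60
Best: 78 pts.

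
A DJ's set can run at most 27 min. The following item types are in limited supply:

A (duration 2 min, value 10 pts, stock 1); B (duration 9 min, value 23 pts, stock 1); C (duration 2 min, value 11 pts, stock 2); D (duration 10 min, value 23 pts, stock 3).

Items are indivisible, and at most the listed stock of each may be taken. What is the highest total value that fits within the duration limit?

78 pts

Best selections within duration 27 and stock limits:
- 1×A + 1×B + 2×C + 1×D: duration 25, value 78
- 1×A + 2×C + 2×D: duration 26, value 78
- 1×B + 2×C + 1×D: duration 23, value 68
Best: 78 pts.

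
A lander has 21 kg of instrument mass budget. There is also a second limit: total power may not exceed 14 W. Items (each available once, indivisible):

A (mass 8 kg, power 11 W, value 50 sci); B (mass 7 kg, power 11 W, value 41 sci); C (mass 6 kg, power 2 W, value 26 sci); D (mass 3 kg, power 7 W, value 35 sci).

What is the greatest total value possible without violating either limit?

76 sci

Feasible sets respecting both limits:
- A+C: mass 14, power 13, value 76
- B+C: mass 13, power 13, value 67
- C+D: mass 9, power 9, value 61
- A: mass 8, power 11, value 50
Best: 76 sci.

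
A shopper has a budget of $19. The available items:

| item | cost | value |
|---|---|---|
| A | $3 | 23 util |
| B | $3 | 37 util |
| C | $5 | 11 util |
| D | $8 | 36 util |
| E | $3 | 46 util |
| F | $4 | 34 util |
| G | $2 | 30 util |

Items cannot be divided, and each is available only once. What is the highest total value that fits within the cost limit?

172 util

This is a 0/1 knapsack; check combinations near the capacity.
- A+B+D+E+G: cost 3+3+8+3+2=19, value 23+37+36+46+30=172
- A+B+E+F+G: cost 3+3+3+4+2=15, value 23+37+46+34+30=170
- B+C+E+F+G: cost 3+5+3+4+2=17, value 37+11+46+34+30=158
Best: 172 util.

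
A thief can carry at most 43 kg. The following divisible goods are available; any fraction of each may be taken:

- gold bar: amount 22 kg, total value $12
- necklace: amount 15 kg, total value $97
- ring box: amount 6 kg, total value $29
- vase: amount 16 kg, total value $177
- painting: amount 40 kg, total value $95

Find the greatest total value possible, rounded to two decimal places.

317.25

Take in order of value per unit:
- vase (177/16 per unit): all 16 → value 177, running total 177.00
- necklace (97/15 per unit): all 15 → value 97, running total 274.00
- ring box (29/6 per unit): all 6 → value 29, running total 303.00
- painting (95/40 per unit): 6 of 40 → value 6×95/40 = 14.2500, running total 317.25
Total 317.25.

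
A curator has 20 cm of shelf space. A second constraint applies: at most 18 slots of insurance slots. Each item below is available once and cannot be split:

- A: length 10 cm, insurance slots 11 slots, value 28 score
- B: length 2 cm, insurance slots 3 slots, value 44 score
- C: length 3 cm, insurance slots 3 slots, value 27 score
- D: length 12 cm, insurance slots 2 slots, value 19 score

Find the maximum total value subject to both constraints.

Feasible sets respecting both limits:
- A+B+C: length 15, insurance slots 17, value 99
- B+C+D: length 17, insurance slots 8, value 90
- A+B: length 12, insurance slots 14, value 72
- B+C: length 5, insurance slots 6, value 71
Best: 99 score.

99 score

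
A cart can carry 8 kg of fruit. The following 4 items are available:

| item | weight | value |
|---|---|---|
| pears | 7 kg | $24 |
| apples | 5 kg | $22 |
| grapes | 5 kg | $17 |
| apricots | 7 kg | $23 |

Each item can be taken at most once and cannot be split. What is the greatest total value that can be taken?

Check high-value combinations within 8 kg:
- pears: weight 7, value 24
- apricots: weight 7, value 23
- apples: weight 5, value 22
- grapes: weight 5, value 17
Best: $24.

$24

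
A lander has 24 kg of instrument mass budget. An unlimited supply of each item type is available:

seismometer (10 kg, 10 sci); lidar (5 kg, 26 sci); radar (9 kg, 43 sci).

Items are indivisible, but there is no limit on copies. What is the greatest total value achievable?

Best value-per-unit is lidar at 26/5; filling with it alone gives 4×26 = 104.
Optimal mix: 3×lidar + 1×radar → mass 24, value 121.

121 sci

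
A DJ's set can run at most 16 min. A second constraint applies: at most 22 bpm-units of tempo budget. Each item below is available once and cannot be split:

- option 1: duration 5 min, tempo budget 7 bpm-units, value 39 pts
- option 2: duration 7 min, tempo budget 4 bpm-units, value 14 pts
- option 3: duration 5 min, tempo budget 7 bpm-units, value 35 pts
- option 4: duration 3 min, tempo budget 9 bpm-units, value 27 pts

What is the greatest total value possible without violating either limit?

80 pts

Feasible sets respecting both limits:
- option 1+option 2+option 4: duration 15, tempo budget 20, value 80
- option 2+option 3+option 4: duration 15, tempo budget 20, value 76
- option 1+option 3: duration 10, tempo budget 14, value 74
Best: 80 pts.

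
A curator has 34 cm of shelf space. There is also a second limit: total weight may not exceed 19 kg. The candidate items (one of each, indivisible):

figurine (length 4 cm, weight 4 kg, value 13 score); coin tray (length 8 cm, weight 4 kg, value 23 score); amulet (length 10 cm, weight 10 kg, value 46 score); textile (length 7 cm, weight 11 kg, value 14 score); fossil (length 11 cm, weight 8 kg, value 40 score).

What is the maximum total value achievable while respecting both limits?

Feasible sets respecting both limits:
- amulet+fossil: length 21, weight 18, value 86
- figurine+coin tray+amulet: length 22, weight 18, value 82
- figurine+coin tray+fossil: length 23, weight 16, value 76
Best: 86 score.

86 score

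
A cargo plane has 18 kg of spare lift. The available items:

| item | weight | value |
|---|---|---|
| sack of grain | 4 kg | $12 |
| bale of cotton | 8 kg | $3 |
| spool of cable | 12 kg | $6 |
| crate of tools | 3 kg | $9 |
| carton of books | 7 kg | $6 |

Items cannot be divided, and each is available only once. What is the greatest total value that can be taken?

Check high-value combinations within 18 kg:
- sack of grain+crate of tools+carton of books: weight 4+3+7=14, value 12+9+6=27
- sack of grain+bale of cotton+crate of tools: weight 4+8+3=15, value 12+3+9=24
- sack of grain+crate of tools: weight 4+3=7, value 12+9=21
Best: $27.

$27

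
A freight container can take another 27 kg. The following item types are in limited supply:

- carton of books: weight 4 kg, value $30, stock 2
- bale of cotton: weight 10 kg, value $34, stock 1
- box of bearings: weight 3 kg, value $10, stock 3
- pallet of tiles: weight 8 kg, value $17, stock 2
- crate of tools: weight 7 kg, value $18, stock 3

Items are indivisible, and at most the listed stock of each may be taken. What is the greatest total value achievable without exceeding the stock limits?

$124

Best selections within weight 27 and stock limits:
- 2×carton of books + 1×bale of cotton + 3×box of bearings: weight 27, value 124
- 2×carton of books + 1×bale of cotton + 2×box of bearings: weight 24, value 114
Best: $124.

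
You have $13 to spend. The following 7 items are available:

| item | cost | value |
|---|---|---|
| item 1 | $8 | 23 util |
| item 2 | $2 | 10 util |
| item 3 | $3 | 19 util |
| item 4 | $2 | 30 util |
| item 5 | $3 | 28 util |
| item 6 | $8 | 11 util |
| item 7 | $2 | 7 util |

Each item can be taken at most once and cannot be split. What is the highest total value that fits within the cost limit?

94 util

Check high-value combinations within $13:
- item 2+item 3+item 4+item 5+item 7: cost 2+3+2+3+2=12, value 10+19+30+28+7=94
- item 2+item 3+item 4+item 5: cost 2+3+2+3=10, value 10+19+30+28=87
- item 3+item 4+item 5+item 7: cost 3+2+3+2=10, value 19+30+28+7=84
- item 1+item 4+item 5: cost 8+2+3=13, value 23+30+28=81
- item 3+item 4+item 5: cost 3+2+3=8, value 19+30+28=77
Best: 94 util.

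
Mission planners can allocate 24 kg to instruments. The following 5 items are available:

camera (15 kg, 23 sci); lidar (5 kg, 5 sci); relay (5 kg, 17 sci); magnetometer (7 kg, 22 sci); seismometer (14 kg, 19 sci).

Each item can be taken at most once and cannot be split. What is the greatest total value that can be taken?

45 sci

This is a 0/1 knapsack; check combinations near the capacity.
- camera+magnetometer: mass 15+7=22, value 23+22=45
- lidar+relay+magnetometer: mass 5+5+7=17, value 5+17+22=44
- magnetometer+seismometer: mass 7+14=21, value 22+19=41
Best: 45 sci.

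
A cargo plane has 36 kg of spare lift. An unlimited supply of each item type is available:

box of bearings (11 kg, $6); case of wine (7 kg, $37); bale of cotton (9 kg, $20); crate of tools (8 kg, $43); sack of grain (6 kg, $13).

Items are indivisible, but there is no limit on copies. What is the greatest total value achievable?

Best value-per-unit is crate of tools at 43/8; filling with it alone gives 4×43 = 172.
Optimal mix: 4×case of wine + 1×crate of tools → weight 36, value 191.

$191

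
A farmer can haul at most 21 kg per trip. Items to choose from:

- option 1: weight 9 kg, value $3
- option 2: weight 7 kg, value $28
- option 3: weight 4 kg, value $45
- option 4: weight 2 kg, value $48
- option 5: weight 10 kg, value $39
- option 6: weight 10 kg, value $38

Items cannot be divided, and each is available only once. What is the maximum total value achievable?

Check high-value combinations within 21 kg:
- option 3+option 4+option 5: weight 4+2+10=16, value 45+48+39=132
- option 3+option 4+option 6: weight 4+2+10=16, value 45+48+38=131
- option 2+option 3+option 4: weight 7+4+2=13, value 28+45+48=121
- option 2+option 4+option 5: weight 7+2+10=19, value 28+48+39=115
- option 2+option 4+option 6: weight 7+2+10=19, value 28+48+38=114
Best: $132.

$132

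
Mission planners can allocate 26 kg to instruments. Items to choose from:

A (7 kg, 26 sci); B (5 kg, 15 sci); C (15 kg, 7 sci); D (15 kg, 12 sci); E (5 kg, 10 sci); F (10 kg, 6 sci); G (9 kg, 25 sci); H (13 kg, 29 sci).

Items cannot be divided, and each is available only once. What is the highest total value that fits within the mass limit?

Check high-value combinations within 26 kg:
- A+B+E+G: mass 7+5+5+9=26, value 26+15+10+25=76
- A+B+H: mass 7+5+13=25, value 26+15+29=70
- A+B+G: mass 7+5+9=21, value 26+15+25=66
Best: 76 sci.

76 sci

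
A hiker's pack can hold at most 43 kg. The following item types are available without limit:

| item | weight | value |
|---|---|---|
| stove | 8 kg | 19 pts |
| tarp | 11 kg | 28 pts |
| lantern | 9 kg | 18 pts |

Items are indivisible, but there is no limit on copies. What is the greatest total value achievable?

104 pts

Best value-per-unit is tarp at 28/11; filling with it alone gives 3×28 = 84.
Optimal mix: 4×stove + 1×tarp → weight 43, value 104.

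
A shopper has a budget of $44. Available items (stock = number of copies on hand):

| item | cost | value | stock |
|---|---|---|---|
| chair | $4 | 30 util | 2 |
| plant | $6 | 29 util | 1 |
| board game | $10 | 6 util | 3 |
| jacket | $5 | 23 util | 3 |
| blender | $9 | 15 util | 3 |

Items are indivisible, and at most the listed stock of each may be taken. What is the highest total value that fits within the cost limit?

173 util

Best selections within cost 44 and stock limits:
- 2×chair + 1×plant + 3×jacket + 1×blender: cost 38, value 173
- 2×chair + 1×plant + 2×jacket + 2×blender: cost 42, value 165
- 2×chair + 1×plant + 1×board game + 3×jacket: cost 39, value 164
- 2×chair + 3×jacket + 2×blender: cost 41, value 159
Best: 173 util.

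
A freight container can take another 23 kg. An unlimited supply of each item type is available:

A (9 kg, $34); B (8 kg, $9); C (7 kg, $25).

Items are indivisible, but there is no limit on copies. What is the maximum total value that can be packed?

$84

Best value-per-unit is A at 34/9; filling with it alone gives 2×34 = 68.
Optimal mix: 1×A + 2×C → weight 23, value 84.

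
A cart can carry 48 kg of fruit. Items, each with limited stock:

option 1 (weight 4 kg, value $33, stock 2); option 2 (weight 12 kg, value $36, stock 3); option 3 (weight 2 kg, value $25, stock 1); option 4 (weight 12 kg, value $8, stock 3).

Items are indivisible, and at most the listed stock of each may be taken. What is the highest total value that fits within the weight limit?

Top feasible selections:
- 2×option 1 + 3×option 2 + 1×option 3: weight 46, value 199
- 2×option 1 + 3×option 2: weight 44, value 174
- 2×option 1 + 2×option 2 + 1×option 3 + 1×option 4: weight 46, value 171
Best: $199.

$199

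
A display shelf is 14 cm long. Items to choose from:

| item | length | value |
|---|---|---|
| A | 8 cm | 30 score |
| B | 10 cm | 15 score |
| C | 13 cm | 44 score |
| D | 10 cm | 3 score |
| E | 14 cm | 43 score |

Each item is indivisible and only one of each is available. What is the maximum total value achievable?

44 score

Check high-value combinations within 14 cm:
- C: length 13, value 44
- E: length 14, value 43
- A: length 8, value 30
- B: length 10, value 15
- D: length 10, value 3
Best: 44 score.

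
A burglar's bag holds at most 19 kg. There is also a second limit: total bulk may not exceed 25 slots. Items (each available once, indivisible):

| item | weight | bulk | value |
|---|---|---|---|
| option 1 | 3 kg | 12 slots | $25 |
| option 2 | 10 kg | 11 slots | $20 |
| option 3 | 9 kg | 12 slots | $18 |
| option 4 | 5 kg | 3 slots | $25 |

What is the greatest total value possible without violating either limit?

$50

Feasible sets respecting both limits:
- option 1+option 4: weight 8, bulk 15, value 50
- option 1+option 2: weight 13, bulk 23, value 45
- option 2+option 4: weight 15, bulk 14, value 45
- option 1+option 3: weight 12, bulk 24, value 43
Best: $50.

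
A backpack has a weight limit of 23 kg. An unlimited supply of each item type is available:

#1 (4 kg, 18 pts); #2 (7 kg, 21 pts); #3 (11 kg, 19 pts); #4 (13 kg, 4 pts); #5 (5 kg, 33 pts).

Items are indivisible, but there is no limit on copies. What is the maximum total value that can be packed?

Best value-per-unit is #5 at 33/5; filling with it alone gives 4×33 = 132.
Optimal mix: 2×#1 + 3×#5 → weight 23, value 135.

135 pts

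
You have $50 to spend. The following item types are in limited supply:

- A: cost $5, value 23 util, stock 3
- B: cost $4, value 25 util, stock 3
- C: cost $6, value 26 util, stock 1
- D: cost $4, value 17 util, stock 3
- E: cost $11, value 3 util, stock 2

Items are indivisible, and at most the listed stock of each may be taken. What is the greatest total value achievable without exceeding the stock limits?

221 util

Top feasible selections:
- 3×A + 3×B + 1×C + 3×D: cost 45, value 221
- 3×A + 3×B + 1×C + 2×D: cost 41, value 204
Best: 221 util.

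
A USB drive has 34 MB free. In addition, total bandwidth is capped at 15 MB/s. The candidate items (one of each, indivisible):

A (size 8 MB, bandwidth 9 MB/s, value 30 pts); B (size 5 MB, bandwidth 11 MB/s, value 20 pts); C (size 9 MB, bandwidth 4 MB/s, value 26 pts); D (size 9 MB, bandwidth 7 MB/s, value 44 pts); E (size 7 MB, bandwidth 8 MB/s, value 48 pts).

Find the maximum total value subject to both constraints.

92 pts

Feasible sets respecting both limits:
- D+E: size 16, bandwidth 15, value 92
- C+E: size 16, bandwidth 12, value 74
- C+D: size 18, bandwidth 11, value 70
Best: 92 pts.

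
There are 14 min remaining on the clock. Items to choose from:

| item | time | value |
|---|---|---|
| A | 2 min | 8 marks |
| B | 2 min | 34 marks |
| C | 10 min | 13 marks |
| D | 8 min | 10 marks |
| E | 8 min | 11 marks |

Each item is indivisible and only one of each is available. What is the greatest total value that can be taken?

Check high-value combinations within 14 min:
- A+B+C: time 2+2+10=14, value 8+34+13=55
- A+B+E: time 2+2+8=12, value 8+34+11=53
- A+B+D: time 2+2+8=12, value 8+34+10=52
- B+C: time 2+10=12, value 34+13=47
- B+E: time 2+8=10, value 34+11=45
Best: 55 marks.

55 marks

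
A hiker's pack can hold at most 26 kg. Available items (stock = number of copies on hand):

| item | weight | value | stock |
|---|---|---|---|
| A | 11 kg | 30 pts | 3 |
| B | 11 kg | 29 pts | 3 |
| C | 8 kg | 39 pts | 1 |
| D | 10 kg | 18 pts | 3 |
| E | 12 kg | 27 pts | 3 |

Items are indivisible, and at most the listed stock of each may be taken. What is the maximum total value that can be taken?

Best selections within weight 26 and stock limits:
- 1×A + 1×C: weight 19, value 69
- 1×B + 1×C: weight 19, value 68
Best: 69 pts.

69 pts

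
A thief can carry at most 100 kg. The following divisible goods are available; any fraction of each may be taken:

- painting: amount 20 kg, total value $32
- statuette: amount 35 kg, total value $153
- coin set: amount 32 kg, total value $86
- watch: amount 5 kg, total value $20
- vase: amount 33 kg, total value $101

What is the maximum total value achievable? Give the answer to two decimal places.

Take in order of value per unit:
- statuette (153/35 per unit): all 35 → value 153, running total 153.00
- watch (20/5 per unit): all 5 → value 20, running total 173.00
- vase (101/33 per unit): all 33 → value 101, running total 274.00
- coin set (86/32 per unit): 27 of 32 → value 27×86/32 = 72.5625, running total 346.56
Total 346.56.

346.56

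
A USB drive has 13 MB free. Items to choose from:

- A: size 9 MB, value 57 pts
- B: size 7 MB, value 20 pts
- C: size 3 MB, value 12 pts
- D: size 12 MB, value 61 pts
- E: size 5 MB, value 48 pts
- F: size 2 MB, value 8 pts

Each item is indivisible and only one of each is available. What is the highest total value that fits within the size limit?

Check high-value combinations within 13 MB:
- A+C: size 9+3=12, value 57+12=69
- C+E+F: size 3+5+2=10, value 12+48+8=68
- B+E: size 7+5=12, value 20+48=68
- A+F: size 9+2=11, value 57+8=65
- D: size 12, value 61
Best: 69 pts.

69 pts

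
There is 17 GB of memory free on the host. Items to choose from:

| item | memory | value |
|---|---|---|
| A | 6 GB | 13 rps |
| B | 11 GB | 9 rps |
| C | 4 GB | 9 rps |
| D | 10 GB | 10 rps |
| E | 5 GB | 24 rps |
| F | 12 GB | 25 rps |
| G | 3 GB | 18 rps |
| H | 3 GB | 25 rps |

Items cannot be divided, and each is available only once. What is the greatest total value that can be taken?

80 rps

Check high-value combinations within 17 GB:
- A+E+G+H: memory 6+5+3+3=17, value 13+24+18+25=80
- C+E+G+H: memory 4+5+3+3=15, value 9+24+18+25=76
- E+G+H: memory 5+3+3=11, value 24+18+25=67
Best: 80 rps.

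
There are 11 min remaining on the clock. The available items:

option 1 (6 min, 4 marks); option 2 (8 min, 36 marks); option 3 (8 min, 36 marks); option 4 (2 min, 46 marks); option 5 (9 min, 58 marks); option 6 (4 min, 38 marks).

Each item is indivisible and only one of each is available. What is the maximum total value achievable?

Check high-value combinations within 11 min:
- option 4+option 5: time 2+9=11, value 46+58=104
- option 4+option 6: time 2+4=6, value 46+38=84
- option 2+option 4: time 8+2=10, value 36+46=82
- option 3+option 4: time 8+2=10, value 36+46=82
- option 5: time 9, value 58
Best: 104 marks.

104 marks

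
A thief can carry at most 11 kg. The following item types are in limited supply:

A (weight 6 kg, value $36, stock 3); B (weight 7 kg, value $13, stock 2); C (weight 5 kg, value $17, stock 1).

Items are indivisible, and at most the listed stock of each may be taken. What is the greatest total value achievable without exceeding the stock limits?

$53

Top feasible selections:
- 1×A + 1×C: weight 11, value 53
- 1×A: weight 6, value 36
- 1×C: weight 5, value 17
Best: $53.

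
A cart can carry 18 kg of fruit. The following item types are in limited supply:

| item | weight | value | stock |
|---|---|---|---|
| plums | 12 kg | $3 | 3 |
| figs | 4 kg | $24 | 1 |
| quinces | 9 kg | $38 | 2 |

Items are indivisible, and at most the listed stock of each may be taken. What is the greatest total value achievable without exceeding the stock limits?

$76

Top feasible selections:
- 2×quinces: weight 18, value 76
- 1×figs + 1×quinces: weight 13, value 62
- 1×quinces: weight 9, value 38
Best: $76.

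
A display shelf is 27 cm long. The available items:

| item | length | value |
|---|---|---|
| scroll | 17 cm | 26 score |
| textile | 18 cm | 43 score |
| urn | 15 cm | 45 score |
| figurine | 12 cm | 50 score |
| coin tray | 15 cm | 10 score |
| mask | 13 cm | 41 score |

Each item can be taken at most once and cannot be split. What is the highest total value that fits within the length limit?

95 score

Check high-value combinations within 27 cm:
- urn+figurine: length 15+12=27, value 45+50=95
- figurine+mask: length 12+13=25, value 50+41=91
- figurine+coin tray: length 12+15=27, value 50+10=60
- figurine: length 12, value 50
Best: 95 score.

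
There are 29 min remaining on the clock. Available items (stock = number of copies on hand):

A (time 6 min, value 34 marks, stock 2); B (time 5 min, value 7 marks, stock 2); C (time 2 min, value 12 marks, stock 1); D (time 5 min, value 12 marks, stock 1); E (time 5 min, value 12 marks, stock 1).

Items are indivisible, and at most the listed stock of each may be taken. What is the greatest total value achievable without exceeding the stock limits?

111 marks

Top feasible selections:
- 2×A + 1×B + 1×C + 1×D + 1×E: time 29, value 111
- 2×A + 2×B + 1×C + 1×E: time 29, value 106
- 2×A + 2×B + 1×C + 1×D: time 29, value 106
- 2×A + 1×C + 1×D + 1×E: time 24, value 104
Best: 111 marks.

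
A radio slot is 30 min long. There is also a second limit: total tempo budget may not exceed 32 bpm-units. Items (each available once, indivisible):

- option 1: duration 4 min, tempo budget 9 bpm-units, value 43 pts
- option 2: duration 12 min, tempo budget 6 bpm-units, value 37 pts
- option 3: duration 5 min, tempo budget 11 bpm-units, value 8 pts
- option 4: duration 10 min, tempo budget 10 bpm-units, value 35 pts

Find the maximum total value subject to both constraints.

Feasible sets respecting both limits:
- option 1+option 2+option 4: duration 26, tempo budget 25, value 115
- option 1+option 2+option 3: duration 21, tempo budget 26, value 88
- option 1+option 3+option 4: duration 19, tempo budget 30, value 86
- option 1+option 2: duration 16, tempo budget 15, value 80
Best: 115 pts.

115 pts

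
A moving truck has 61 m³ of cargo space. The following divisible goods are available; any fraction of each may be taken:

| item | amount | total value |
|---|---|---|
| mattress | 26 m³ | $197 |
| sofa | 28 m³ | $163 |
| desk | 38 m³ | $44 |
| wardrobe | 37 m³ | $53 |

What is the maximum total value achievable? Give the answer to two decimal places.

370.03

Take in order of value per unit:
- mattress (197/26 per unit): all 26 → value 197, running total 197.00
- sofa (163/28 per unit): all 28 → value 163, running total 360.00
- wardrobe (53/37 per unit): 7 of 37 → value 7×53/37 = 10.0270, running total 370.03
Total 370.03.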